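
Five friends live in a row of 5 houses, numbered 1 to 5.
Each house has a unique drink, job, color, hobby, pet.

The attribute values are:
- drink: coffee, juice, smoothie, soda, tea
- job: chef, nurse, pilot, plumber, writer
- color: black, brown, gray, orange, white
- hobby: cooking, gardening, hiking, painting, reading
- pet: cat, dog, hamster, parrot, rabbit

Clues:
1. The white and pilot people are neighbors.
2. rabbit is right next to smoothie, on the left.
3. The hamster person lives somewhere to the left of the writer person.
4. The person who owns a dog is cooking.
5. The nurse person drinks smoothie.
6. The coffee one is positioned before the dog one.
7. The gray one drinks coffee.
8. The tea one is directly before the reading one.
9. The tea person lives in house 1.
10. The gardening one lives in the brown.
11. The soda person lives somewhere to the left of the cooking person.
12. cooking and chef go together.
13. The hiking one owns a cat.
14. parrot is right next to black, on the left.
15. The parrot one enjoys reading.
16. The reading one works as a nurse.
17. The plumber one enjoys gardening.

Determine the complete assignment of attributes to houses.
Solution:

House | Drink | Job | Color | Hobby | Pet
-----------------------------------------
  1   | tea | plumber | brown | gardening | rabbit
  2   | smoothie | nurse | white | reading | parrot
  3   | soda | pilot | black | painting | hamster
  4   | coffee | writer | gray | hiking | cat
  5   | juice | chef | orange | cooking | dog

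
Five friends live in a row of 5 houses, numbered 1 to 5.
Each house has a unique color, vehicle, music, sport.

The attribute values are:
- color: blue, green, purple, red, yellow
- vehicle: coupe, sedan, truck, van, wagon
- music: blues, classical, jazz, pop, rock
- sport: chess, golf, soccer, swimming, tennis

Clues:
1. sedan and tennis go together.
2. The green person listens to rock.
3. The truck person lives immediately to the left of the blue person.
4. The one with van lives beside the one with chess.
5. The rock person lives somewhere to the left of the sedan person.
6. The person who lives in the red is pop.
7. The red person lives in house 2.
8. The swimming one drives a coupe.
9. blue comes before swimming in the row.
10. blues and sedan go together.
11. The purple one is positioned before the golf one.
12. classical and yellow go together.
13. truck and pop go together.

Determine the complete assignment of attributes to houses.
Solution:

House | Color | Vehicle | Music | Sport
---------------------------------------
  1   | green | van | rock | soccer
  2   | red | truck | pop | chess
  3   | blue | sedan | blues | tennis
  4   | purple | coupe | jazz | swimming
  5   | yellow | wagon | classical | golf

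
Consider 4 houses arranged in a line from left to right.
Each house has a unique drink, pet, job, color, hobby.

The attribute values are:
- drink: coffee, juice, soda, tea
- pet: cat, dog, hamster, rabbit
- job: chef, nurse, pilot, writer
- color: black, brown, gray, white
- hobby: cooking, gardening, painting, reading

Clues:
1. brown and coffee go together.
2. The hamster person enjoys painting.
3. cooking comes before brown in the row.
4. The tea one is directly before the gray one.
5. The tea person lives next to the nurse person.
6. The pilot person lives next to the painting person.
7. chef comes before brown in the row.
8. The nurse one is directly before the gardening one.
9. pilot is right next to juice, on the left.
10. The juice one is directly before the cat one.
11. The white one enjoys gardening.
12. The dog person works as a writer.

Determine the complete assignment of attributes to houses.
Solution:

House | Drink | Pet | Job | Color | Hobby
-----------------------------------------
  1   | tea | rabbit | pilot | black | cooking
  2   | juice | hamster | nurse | gray | painting
  3   | soda | cat | chef | white | gardening
  4   | coffee | dog | writer | brown | reading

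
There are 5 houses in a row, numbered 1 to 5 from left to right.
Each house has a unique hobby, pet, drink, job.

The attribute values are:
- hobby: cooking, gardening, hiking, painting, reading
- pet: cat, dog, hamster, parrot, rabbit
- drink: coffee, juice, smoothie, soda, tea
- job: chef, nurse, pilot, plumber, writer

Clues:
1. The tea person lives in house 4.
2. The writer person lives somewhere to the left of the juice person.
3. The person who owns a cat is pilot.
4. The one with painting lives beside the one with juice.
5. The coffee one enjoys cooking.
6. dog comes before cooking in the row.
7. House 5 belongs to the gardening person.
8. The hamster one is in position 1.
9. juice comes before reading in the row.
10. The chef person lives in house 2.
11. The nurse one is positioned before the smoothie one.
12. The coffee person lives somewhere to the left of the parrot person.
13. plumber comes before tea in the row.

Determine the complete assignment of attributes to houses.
Solution:

House | Hobby | Pet | Drink | Job
---------------------------------
  1   | painting | hamster | soda | writer
  2   | hiking | dog | juice | chef
  3   | cooking | rabbit | coffee | plumber
  4   | reading | parrot | tea | nurse
  5   | gardening | cat | smoothie | pilot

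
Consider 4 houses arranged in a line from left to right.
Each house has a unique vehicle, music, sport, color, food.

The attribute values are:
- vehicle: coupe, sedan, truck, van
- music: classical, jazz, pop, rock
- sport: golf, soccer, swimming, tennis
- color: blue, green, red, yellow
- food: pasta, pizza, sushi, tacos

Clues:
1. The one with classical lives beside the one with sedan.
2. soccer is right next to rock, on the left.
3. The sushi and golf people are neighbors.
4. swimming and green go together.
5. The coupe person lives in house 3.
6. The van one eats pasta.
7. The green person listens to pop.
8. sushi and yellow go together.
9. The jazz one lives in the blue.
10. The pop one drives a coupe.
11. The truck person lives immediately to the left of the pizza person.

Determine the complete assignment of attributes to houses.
Solution:

House | Vehicle | Music | Sport | Color | Food
----------------------------------------------
  1   | truck | classical | soccer | yellow | sushi
  2   | sedan | rock | golf | red | pizza
  3   | coupe | pop | swimming | green | tacos
  4   | van | jazz | tennis | blue | pasta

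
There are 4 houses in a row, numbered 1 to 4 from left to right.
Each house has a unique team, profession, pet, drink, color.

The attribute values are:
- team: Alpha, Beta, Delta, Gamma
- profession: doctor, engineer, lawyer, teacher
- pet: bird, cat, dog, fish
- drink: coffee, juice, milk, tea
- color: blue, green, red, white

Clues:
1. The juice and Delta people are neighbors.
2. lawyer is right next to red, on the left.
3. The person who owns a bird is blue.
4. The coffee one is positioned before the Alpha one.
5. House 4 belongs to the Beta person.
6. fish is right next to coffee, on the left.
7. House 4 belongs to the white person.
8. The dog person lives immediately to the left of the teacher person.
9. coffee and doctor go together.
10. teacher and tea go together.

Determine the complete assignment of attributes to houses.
Solution:

House | Team | Profession | Pet | Drink | Color
-----------------------------------------------
  1   | Gamma | lawyer | fish | juice | green
  2   | Delta | doctor | dog | coffee | red
  3   | Alpha | teacher | bird | tea | blue
  4   | Beta | engineer | cat | milk | white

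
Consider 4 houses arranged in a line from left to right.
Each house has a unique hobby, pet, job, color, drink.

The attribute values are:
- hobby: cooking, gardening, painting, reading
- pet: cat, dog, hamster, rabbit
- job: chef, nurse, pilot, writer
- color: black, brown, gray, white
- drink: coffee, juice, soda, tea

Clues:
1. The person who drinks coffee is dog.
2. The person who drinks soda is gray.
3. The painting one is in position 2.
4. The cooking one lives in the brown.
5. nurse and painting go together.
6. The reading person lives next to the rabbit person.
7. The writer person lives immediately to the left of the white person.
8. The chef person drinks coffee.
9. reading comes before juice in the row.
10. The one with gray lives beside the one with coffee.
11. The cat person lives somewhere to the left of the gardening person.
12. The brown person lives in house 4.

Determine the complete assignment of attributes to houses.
Solution:

House | Hobby | Pet | Job | Color | Drink
-----------------------------------------
  1   | reading | cat | writer | black | tea
  2   | painting | rabbit | nurse | white | juice
  3   | gardening | hamster | pilot | gray | soda
  4   | cooking | dog | chef | brown | coffee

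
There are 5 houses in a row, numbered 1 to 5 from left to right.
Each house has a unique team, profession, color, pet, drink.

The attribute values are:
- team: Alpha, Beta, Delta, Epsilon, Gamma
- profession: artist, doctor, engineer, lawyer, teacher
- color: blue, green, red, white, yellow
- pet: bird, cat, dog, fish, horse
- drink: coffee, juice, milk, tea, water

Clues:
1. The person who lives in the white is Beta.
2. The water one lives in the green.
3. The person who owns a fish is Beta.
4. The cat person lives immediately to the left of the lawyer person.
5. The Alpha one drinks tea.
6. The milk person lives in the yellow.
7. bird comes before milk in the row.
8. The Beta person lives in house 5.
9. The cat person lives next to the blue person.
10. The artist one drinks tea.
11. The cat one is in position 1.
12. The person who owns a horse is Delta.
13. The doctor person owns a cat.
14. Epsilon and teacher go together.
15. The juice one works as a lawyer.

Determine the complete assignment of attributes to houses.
Solution:

House | Team | Profession | Color | Pet | Drink
-----------------------------------------------
  1   | Gamma | doctor | green | cat | water
  2   | Delta | lawyer | blue | horse | juice
  3   | Alpha | artist | red | bird | tea
  4   | Epsilon | teacher | yellow | dog | milk
  5   | Beta | engineer | white | fish | coffee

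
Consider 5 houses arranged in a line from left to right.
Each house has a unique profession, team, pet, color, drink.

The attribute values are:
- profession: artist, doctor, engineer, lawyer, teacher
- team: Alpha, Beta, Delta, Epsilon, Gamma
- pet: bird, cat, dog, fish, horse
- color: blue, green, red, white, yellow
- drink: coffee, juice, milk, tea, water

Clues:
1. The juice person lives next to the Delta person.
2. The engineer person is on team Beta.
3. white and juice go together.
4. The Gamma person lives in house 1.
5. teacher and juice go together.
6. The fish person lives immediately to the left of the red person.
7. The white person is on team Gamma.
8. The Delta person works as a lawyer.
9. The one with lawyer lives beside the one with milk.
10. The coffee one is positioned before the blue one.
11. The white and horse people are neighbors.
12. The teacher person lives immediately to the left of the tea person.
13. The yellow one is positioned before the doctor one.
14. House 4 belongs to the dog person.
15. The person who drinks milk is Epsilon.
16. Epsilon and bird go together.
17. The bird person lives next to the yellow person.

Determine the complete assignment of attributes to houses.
Solution:

House | Profession | Team | Pet | Color | Drink
-----------------------------------------------
  1   | teacher | Gamma | fish | white | juice
  2   | lawyer | Delta | horse | red | tea
  3   | artist | Epsilon | bird | green | milk
  4   | engineer | Beta | dog | yellow | coffee
  5   | doctor | Alpha | cat | blue | water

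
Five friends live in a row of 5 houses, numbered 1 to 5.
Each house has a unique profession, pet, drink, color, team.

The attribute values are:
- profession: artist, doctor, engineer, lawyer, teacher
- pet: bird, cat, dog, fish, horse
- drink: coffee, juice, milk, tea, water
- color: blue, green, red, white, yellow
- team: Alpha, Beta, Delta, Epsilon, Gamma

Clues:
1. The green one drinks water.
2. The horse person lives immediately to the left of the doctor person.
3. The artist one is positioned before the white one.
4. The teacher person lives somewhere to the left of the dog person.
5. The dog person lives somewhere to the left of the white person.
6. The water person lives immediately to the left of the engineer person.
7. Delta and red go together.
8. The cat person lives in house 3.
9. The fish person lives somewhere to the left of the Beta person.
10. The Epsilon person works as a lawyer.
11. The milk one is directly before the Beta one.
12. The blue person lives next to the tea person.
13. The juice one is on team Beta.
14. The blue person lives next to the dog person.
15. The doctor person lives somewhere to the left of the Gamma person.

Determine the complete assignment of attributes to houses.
Solution:

House | Profession | Pet | Drink | Color | Team
-----------------------------------------------
  1   | teacher | fish | water | green | Alpha
  2   | engineer | horse | milk | red | Delta
  3   | doctor | cat | juice | blue | Beta
  4   | artist | dog | tea | yellow | Gamma
  5   | lawyer | bird | coffee | white | Epsilon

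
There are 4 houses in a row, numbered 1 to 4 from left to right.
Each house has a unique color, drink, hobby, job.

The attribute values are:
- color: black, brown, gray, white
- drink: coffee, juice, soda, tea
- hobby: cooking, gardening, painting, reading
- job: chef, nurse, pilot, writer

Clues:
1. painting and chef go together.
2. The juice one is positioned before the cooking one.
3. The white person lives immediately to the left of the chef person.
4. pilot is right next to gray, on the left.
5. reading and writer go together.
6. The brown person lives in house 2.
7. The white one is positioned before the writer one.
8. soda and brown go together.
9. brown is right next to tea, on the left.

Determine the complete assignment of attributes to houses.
Solution:

House | Color | Drink | Hobby | Job
-----------------------------------
  1   | white | juice | gardening | nurse
  2   | brown | soda | painting | chef
  3   | black | tea | cooking | pilot
  4   | gray | coffee | reading | writer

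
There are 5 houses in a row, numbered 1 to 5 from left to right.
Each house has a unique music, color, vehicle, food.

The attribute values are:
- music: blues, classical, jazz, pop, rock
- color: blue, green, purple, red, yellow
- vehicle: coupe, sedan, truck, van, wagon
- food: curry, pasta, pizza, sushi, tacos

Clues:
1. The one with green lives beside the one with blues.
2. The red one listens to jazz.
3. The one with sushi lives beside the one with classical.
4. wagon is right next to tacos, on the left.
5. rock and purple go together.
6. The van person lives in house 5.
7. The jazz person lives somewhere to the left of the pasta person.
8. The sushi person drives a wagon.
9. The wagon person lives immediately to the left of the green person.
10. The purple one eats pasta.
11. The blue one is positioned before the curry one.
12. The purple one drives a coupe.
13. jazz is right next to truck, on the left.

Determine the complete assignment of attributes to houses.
Solution:

House | Music | Color | Vehicle | Food
--------------------------------------
  1   | jazz | red | wagon | sushi
  2   | classical | green | truck | tacos
  3   | blues | blue | sedan | pizza
  4   | rock | purple | coupe | pasta
  5   | pop | yellow | van | curry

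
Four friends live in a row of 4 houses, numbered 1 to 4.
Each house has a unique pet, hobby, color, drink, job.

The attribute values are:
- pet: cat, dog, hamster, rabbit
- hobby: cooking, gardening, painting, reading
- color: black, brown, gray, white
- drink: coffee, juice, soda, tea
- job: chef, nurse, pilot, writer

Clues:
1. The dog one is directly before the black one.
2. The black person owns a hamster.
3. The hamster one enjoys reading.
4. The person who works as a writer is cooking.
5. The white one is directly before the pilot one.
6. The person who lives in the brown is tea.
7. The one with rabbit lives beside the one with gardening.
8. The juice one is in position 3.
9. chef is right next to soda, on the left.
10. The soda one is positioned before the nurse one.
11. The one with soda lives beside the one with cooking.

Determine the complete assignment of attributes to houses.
Solution:

House | Pet | Hobby | Color | Drink | Job
-----------------------------------------
  1   | dog | painting | white | coffee | chef
  2   | hamster | reading | black | soda | pilot
  3   | rabbit | cooking | gray | juice | writer
  4   | cat | gardening | brown | tea | nurse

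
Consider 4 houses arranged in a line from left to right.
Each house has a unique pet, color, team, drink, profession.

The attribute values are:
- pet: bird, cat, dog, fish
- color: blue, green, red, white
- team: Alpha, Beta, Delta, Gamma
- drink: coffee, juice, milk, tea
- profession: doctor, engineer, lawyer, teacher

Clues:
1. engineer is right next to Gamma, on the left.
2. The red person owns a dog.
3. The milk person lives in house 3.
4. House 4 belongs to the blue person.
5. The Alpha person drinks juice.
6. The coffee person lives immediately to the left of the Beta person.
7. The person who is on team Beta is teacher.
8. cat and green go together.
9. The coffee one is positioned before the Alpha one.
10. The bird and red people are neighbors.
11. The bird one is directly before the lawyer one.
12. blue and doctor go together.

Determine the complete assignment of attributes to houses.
Solution:

House | Pet | Color | Team | Drink | Profession
-----------------------------------------------
  1   | bird | white | Delta | tea | engineer
  2   | dog | red | Gamma | coffee | lawyer
  3   | cat | green | Beta | milk | teacher
  4   | fish | blue | Alpha | juice | doctor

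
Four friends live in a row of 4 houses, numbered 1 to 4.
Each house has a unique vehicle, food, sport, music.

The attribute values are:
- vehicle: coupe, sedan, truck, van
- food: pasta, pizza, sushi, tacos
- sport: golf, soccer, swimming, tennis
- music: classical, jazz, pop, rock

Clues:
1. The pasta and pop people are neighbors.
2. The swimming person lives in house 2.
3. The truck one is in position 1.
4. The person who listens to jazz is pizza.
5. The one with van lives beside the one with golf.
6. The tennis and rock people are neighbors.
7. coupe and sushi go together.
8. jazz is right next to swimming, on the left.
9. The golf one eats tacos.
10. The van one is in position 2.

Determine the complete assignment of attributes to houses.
Solution:

House | Vehicle | Food | Sport | Music
--------------------------------------
  1   | truck | pizza | tennis | jazz
  2   | van | pasta | swimming | rock
  3   | sedan | tacos | golf | pop
  4   | coupe | sushi | soccer | classical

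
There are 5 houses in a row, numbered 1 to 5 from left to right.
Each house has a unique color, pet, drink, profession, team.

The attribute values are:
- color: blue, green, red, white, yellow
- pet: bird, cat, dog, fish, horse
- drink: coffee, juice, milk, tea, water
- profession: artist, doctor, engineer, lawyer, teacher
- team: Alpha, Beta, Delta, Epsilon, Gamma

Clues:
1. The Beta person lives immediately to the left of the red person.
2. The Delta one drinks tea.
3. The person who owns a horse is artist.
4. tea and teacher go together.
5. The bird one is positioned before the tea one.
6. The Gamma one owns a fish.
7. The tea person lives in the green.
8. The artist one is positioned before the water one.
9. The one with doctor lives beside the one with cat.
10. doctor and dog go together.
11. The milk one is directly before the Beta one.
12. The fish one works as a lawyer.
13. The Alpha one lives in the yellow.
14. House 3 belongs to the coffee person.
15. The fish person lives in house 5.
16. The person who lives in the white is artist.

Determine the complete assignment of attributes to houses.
Solution:

House | Color | Pet | Drink | Profession | Team
-----------------------------------------------
  1   | yellow | bird | milk | engineer | Alpha
  2   | white | horse | juice | artist | Beta
  3   | red | dog | coffee | doctor | Epsilon
  4   | green | cat | tea | teacher | Delta
  5   | blue | fish | water | lawyer | Gamma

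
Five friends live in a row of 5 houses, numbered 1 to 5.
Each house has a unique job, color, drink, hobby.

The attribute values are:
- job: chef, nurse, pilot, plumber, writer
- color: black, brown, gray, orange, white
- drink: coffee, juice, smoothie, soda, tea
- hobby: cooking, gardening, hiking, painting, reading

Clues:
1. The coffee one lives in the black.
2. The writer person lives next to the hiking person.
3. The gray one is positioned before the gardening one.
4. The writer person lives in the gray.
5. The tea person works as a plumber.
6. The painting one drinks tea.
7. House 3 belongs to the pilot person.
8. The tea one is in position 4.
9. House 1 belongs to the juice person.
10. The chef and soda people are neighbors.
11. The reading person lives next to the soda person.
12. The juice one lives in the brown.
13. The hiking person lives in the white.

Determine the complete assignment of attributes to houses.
Solution:

House | Job | Color | Drink | Hobby
-----------------------------------
  1   | chef | brown | juice | reading
  2   | writer | gray | soda | cooking
  3   | pilot | white | smoothie | hiking
  4   | plumber | orange | tea | painting
  5   | nurse | black | coffee | gardening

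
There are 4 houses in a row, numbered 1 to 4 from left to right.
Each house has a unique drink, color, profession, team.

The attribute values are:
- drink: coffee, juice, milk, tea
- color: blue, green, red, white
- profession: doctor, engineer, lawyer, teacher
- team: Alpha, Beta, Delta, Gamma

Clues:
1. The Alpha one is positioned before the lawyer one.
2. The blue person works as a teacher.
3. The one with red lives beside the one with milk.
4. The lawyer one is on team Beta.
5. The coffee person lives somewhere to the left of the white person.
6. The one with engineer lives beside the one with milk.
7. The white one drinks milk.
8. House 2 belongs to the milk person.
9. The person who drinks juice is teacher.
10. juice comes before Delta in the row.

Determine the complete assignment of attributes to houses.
Solution:

House | Drink | Color | Profession | Team
-----------------------------------------
  1   | coffee | red | engineer | Alpha
  2   | milk | white | lawyer | Beta
  3   | juice | blue | teacher | Gamma
  4   | tea | green | doctor | Delta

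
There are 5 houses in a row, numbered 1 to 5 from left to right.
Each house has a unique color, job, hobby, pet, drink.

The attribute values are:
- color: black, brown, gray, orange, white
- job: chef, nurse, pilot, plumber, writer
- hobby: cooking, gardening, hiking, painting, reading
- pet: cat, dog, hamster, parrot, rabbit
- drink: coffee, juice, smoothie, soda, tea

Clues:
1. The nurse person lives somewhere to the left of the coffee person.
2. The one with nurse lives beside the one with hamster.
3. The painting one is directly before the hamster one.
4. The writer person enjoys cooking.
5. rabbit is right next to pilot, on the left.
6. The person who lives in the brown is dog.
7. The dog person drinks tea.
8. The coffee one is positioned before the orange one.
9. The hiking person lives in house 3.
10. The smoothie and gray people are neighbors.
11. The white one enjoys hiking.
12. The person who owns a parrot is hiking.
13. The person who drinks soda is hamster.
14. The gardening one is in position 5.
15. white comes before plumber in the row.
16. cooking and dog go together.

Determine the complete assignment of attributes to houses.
Solution:

House | Color | Job | Hobby | Pet | Drink
-----------------------------------------
  1   | black | nurse | painting | rabbit | smoothie
  2   | gray | pilot | reading | hamster | soda
  3   | white | chef | hiking | parrot | coffee
  4   | brown | writer | cooking | dog | tea
  5   | orange | plumber | gardening | cat | juice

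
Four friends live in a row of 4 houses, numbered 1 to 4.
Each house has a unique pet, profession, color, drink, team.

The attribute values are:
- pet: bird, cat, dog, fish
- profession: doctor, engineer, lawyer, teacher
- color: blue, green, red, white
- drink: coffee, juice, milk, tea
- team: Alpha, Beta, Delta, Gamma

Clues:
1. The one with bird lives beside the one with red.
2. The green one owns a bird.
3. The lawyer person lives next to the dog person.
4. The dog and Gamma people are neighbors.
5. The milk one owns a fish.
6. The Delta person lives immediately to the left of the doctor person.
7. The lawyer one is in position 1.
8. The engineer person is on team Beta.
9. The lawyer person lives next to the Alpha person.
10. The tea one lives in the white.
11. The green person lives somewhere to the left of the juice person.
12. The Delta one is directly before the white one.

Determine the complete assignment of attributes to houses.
Solution:

House | Pet | Profession | Color | Drink | Team
-----------------------------------------------
  1   | fish | lawyer | blue | milk | Delta
  2   | dog | doctor | white | tea | Alpha
  3   | bird | teacher | green | coffee | Gamma
  4   | cat | engineer | red | juice | Beta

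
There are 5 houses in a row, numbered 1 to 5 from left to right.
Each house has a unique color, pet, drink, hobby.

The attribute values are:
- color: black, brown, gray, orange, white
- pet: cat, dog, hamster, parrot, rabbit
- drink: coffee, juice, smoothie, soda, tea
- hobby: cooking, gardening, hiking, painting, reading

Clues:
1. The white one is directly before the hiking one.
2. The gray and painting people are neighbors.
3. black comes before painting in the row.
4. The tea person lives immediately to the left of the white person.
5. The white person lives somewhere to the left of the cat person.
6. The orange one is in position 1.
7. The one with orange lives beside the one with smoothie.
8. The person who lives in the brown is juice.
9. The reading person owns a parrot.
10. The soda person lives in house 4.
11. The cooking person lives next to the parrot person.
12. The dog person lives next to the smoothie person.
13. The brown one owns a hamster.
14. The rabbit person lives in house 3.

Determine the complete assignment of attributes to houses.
Solution:

House | Color | Pet | Drink | Hobby
-----------------------------------
  1   | orange | dog | tea | cooking
  2   | white | parrot | smoothie | reading
  3   | black | rabbit | coffee | hiking
  4   | gray | cat | soda | gardening
  5   | brown | hamster | juice | painting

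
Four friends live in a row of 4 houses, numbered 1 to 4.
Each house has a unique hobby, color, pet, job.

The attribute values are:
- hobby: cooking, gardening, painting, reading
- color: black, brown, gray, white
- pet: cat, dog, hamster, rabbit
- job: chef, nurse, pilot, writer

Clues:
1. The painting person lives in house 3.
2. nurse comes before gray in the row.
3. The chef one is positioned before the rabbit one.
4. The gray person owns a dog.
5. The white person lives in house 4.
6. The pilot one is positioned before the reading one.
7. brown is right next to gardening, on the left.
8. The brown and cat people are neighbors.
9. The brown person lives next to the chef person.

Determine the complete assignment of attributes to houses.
Solution:

House | Hobby | Color | Pet | Job
---------------------------------
  1   | cooking | brown | hamster | nurse
  2   | gardening | black | cat | chef
  3   | painting | gray | dog | pilot
  4   | reading | white | rabbit | writer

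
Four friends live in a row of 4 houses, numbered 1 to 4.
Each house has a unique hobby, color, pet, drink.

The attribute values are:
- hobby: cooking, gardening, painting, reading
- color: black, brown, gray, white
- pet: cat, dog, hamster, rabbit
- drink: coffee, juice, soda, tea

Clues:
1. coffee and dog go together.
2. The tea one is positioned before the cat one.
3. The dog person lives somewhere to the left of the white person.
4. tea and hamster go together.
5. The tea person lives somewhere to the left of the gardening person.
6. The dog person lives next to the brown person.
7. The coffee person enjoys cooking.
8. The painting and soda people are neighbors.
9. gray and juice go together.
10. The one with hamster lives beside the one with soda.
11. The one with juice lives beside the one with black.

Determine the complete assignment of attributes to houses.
Solution:

House | Hobby | Color | Pet | Drink
-----------------------------------
  1   | reading | gray | rabbit | juice
  2   | cooking | black | dog | coffee
  3   | painting | brown | hamster | tea
  4   | gardening | white | cat | soda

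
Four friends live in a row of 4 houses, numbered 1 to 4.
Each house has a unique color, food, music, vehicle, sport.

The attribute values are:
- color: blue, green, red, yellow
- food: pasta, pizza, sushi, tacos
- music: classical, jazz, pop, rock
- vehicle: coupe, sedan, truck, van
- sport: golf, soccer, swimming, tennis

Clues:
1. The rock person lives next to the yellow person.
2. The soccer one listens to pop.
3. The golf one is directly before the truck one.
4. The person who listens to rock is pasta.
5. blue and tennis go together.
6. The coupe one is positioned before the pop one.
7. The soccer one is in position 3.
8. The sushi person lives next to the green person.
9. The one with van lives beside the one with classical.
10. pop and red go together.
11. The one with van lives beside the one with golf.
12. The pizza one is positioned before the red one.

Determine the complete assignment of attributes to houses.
Solution:

House | Color | Food | Music | Vehicle | Sport
----------------------------------------------
  1   | blue | pasta | rock | van | tennis
  2   | yellow | pizza | classical | coupe | golf
  3   | red | sushi | pop | truck | soccer
  4   | green | tacos | jazz | sedan | swimming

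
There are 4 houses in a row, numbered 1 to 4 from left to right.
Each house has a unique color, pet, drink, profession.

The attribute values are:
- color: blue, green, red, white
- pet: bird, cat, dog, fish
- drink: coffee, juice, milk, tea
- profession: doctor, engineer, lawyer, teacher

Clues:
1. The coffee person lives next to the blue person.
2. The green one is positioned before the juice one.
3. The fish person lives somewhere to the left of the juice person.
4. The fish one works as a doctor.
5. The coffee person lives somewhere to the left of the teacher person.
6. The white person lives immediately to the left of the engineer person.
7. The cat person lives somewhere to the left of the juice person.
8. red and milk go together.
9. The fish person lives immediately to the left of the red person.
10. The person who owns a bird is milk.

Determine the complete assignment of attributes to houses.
Solution:

House | Color | Pet | Drink | Profession
----------------------------------------
  1   | white | fish | tea | doctor
  2   | red | bird | milk | engineer
  3   | green | cat | coffee | lawyer
  4   | blue | dog | juice | teacher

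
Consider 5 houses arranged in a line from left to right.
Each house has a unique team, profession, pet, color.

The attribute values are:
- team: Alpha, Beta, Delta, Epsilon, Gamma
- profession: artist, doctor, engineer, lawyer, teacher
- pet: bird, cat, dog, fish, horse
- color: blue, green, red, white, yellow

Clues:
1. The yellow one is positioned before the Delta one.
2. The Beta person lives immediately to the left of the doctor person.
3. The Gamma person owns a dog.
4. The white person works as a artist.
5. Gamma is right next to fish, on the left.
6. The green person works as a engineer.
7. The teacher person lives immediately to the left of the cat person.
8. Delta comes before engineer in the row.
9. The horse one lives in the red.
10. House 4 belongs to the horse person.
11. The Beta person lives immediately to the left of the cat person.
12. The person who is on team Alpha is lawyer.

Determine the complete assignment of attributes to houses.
Solution:

House | Team | Profession | Pet | Color
---------------------------------------
  1   | Gamma | artist | dog | white
  2   | Beta | teacher | fish | yellow
  3   | Delta | doctor | cat | blue
  4   | Alpha | lawyer | horse | red
  5   | Epsilon | engineer | bird | green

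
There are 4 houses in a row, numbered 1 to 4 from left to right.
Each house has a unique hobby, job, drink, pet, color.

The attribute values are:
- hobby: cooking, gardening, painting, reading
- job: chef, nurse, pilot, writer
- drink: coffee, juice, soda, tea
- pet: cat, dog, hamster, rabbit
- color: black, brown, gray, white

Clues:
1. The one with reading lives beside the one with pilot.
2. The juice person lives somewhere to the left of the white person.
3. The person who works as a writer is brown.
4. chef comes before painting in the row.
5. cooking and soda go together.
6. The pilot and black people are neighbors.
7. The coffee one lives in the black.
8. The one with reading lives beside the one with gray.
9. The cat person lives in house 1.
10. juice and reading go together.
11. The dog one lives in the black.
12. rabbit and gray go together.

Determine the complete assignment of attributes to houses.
Solution:

House | Hobby | Job | Drink | Pet | Color
-----------------------------------------
  1   | reading | writer | juice | cat | brown
  2   | cooking | pilot | soda | rabbit | gray
  3   | gardening | chef | coffee | dog | black
  4   | painting | nurse | tea | hamster | white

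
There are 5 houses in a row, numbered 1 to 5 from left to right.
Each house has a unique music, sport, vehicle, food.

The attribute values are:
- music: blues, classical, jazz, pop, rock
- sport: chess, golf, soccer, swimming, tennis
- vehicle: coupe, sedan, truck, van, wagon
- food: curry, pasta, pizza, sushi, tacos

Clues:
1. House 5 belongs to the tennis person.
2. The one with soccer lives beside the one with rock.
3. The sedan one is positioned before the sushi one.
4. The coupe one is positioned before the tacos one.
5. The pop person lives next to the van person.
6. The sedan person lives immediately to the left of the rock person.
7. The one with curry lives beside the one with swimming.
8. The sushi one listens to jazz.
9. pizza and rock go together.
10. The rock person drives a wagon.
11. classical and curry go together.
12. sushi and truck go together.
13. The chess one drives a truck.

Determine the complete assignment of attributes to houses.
Solution:

House | Music | Sport | Vehicle | Food
--------------------------------------
  1   | classical | soccer | sedan | curry
  2   | rock | swimming | wagon | pizza
  3   | jazz | chess | truck | sushi
  4   | pop | golf | coupe | pasta
  5   | blues | tennis | van | tacos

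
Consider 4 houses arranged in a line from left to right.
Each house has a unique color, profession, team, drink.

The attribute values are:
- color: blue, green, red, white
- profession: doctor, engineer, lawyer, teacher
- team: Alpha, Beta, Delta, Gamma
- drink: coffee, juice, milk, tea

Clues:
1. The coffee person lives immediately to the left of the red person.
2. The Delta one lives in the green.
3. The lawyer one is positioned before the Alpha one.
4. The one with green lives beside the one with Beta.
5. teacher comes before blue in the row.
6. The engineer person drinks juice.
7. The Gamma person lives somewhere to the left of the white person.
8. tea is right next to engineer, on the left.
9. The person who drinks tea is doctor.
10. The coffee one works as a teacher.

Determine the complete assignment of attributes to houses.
Solution:

House | Color | Profession | Team | Drink
-----------------------------------------
  1   | green | teacher | Delta | coffee
  2   | red | lawyer | Beta | milk
  3   | blue | doctor | Gamma | tea
  4   | white | engineer | Alpha | juice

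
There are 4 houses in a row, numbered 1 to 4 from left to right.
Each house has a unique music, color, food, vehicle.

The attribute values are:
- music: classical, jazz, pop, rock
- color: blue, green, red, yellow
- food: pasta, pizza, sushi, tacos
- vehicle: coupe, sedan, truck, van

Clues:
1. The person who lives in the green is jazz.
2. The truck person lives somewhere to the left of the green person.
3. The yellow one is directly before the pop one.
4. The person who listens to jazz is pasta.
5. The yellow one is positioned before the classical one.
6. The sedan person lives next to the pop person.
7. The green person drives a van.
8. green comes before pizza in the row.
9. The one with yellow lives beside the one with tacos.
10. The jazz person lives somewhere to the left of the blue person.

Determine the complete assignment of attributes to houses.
Solution:

House | Music | Color | Food | Vehicle
--------------------------------------
  1   | rock | yellow | sushi | sedan
  2   | pop | red | tacos | truck
  3   | jazz | green | pasta | van
  4   | classical | blue | pizza | coupe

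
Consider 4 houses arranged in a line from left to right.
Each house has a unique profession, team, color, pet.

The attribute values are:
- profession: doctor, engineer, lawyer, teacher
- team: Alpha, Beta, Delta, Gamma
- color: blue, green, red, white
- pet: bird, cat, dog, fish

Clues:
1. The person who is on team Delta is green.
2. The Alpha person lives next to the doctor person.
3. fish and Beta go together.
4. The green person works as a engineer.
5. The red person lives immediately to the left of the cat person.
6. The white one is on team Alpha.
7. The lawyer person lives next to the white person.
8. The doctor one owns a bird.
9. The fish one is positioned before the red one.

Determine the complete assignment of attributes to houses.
Solution:

House | Profession | Team | Color | Pet
---------------------------------------
  1   | lawyer | Beta | blue | fish
  2   | teacher | Alpha | white | dog
  3   | doctor | Gamma | red | bird
  4   | engineer | Delta | green | cat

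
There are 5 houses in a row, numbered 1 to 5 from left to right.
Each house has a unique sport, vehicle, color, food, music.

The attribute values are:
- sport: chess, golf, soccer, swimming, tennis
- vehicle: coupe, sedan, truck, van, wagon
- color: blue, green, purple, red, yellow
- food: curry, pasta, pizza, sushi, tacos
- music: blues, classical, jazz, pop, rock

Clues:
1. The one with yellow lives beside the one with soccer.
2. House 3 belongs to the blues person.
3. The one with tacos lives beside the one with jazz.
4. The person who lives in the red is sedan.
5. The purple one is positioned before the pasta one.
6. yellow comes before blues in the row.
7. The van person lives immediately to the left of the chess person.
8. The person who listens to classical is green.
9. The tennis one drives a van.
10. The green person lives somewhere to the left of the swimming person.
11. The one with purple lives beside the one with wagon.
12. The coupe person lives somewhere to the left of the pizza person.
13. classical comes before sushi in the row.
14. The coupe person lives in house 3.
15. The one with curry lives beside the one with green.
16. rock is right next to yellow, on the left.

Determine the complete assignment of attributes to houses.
Solution:

House | Sport | Vehicle | Color | Food | Music
----------------------------------------------
  1   | tennis | van | purple | tacos | rock
  2   | chess | wagon | yellow | pasta | jazz
  3   | soccer | coupe | blue | curry | blues
  4   | golf | truck | green | pizza | classical
  5   | swimming | sedan | red | sushi | pop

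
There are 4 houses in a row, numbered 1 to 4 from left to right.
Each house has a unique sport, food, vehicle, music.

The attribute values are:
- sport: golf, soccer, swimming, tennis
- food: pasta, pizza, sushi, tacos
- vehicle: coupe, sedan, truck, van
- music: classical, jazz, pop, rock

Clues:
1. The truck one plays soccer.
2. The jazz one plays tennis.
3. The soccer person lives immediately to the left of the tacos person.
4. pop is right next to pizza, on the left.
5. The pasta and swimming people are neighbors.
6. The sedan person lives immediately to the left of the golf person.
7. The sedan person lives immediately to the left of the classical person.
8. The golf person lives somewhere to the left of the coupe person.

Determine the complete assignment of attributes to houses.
Solution:

House | Sport | Food | Vehicle | Music
--------------------------------------
  1   | soccer | pasta | truck | rock
  2   | swimming | tacos | sedan | pop
  3   | golf | pizza | van | classical
  4   | tennis | sushi | coupe | jazz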